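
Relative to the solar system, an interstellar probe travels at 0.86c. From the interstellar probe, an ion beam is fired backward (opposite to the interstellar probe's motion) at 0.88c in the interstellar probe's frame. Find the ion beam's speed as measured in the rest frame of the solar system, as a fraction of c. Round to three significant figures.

In units of c, u = (u' + v)/(1 + u'v) with u' = −0.88 and v = 0.86.
Numerator: −0.88 + 0.86 = −0.02. Denominator: 1 + (−0.88)(0.86) = 0.2432.
u = −0.02/0.2432 = −0.082237, so the speed is 0.0822c.

0.0822c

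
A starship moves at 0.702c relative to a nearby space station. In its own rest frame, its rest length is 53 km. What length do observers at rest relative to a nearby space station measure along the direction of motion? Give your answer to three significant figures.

β² = 0.492804, so γ = 1/√0.507196 = 1.4041.
Length contraction: L = L₀/γ = 53/1.4041 = 37.7 km.

37.7 km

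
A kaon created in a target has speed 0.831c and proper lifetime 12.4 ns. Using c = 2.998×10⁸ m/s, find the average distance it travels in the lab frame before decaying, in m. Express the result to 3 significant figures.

5.55 m

Lorentz factor: γ = (1 − 0.690561)^(−1/2) = 1.7977.
Lab-frame lifetime: Δt = γτ = 1.7977 × 12.4 ns = 22.291 ns.
Distance: d = vΔt = 0.831 × 2.998×10⁸ m/s × 2.2291×10^-8 s = 5.55 m.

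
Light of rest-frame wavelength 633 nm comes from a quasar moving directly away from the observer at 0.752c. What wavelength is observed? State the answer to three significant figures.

Relativistic Doppler for wavelength: λ_obs = λ_src · √((1+β)/(1−β)).
With β = 0.752: factor = √(1.752/0.248) = 2.6579.
λ_obs = 633 × 2.6579 = 1680 nm.

1680 nm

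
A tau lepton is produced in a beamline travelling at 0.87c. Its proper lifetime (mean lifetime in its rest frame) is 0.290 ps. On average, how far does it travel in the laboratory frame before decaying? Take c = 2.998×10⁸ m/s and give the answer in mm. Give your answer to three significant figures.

γ = 1/√(1 − β²) = 1/√(1 − 0.7569) = 1/√0.2431 = 1/0.493052 = 2.0282.
Lab-frame lifetime: Δt = γτ = 2.0282 × 0.290 ps = 0.58818 ps.
Distance: d = vΔt = 0.87 × 2.998×10⁸ m/s × 5.8818×10^-13 s = 1.53×10^-4 m = 0.153 mm.

0.153 mm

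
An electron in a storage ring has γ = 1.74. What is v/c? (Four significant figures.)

β = √(1 − 1/γ²) = √(1 − 1/3.0276) = √0.669705 = 0.8184.

0.8184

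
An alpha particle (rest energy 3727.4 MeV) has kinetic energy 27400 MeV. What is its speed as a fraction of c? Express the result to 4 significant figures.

0.9928c

K = (γ−1)mc², so γ = 1 + 27400/3727.4 = 8.351.
Then v/c = √(1 − γ⁻²) = √(1 − 0.0143391) = √0.9856609 = 0.9928.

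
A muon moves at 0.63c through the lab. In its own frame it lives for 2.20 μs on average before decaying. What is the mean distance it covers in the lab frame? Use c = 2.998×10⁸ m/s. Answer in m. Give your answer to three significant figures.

535 m

β² = 0.3969, so γ = 1/√0.6031 = 1.2877.
Lab-frame lifetime: Δt = γτ = 1.2877 × 2.20 μs = 2.8329 μs.
Distance: d = vΔt = 0.63 × 2.998×10⁸ m/s × 2.8329×10^-6 s = 535 m.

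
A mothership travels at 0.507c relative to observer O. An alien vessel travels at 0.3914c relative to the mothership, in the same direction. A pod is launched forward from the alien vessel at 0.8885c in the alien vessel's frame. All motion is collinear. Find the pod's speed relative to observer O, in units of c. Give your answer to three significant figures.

Apply u = (u'+v)/(1+u'v) twice. Pod in the mothership frame: (0.8885+0.3914)/(1+0.8885·0.3914) = 1.2799/1.3477589 = 0.94965c.
That velocity, transformed to the rest frame of observer O: (0.94965+0.507)/(1+0.94965·0.507) = 1.45665/1.48147255 = 0.98324c.

0.983c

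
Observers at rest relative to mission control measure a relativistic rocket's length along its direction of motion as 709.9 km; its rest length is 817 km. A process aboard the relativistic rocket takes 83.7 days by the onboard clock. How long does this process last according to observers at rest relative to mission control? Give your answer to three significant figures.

Length contraction gives γ = L₀/L = 817/709.9 = 1.15087.
Δt = γΔτ = 1.15087 × 83.7 = 96.3 days.

96.3 days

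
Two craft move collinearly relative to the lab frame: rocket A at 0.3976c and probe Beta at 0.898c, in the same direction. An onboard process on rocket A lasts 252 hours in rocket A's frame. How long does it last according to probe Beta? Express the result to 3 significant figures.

Speed of rocket A in probe Beta's frame: u = (v_A − v_B)/(1 − v_A v_B/c²) = (0.3976 − 0.898)/(1 − 0.3976×0.898) = −0.5004/0.6429552 = −0.77828; |u| = 0.77828c.
γ for this relative speed: γ = 1/√(1 − 0.60572) = 1.5926.
The clock on rocket A records proper time, so probe Beta measures Δt = γΔτ = 1.5926 × 252 = 401 hours.

401 hours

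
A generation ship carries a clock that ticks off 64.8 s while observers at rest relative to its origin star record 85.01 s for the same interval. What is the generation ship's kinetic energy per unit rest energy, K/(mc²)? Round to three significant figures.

0.312

γ = Δt/Δτ = 85.01/64.8 = 1.31188.
K/(mc²) = γ − 1 = 1.31188 − 1 = 0.312.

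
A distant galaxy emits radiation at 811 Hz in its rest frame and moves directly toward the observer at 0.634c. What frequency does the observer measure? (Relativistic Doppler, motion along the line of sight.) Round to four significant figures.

Relativistic Doppler (source moving toward): f_obs = f_src · √((1+β)/(1−β)).
With β = 0.634: factor = √(1.634/0.366) = 2.1129.
f_obs = 811 × 2.1129 = 1714 Hz.

1714 Hz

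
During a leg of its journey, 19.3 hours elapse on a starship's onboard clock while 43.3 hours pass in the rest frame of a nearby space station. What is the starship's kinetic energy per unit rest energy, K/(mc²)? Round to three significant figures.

1.24

The time-dilation ratio gives γ = 43.3/19.3 = 2.24352.
K/(mc²) = γ − 1 = 2.24352 − 1 = 1.24.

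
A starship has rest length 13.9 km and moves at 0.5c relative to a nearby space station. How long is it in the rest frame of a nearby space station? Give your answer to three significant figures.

Lorentz factor: γ = (1 − 0.25)^(−1/2) = 1.1547.
Along the direction of motion the measured length is L₀/γ = 13.9/1.1547 = 12.0 km.

12.0 km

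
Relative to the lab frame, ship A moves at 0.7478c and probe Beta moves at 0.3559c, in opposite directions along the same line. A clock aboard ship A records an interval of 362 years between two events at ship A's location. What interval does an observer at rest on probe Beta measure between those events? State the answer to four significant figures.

Transform ship A's velocity into probe Beta's frame: (0.7478 + 0.3559)/(1 + 0.7478·0.3559) = 1.1037/1.26614202, so the relative speed is 0.8717c.
At |u| = 0.8717c, γ = (1 − 0.759861)^(−1/2) = 2.0407.
The clock on ship A records proper time, so probe Beta measures Δt = γΔτ = 2.0407 × 362 = 738.7 years.

738.7 years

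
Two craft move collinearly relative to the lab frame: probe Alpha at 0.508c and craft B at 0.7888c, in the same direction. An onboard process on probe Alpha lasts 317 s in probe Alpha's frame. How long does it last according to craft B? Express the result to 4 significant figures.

358.8 s

The velocity of probe Alpha relative to craft B is (0.508 − 0.7888)c / (1 − 0.508×0.7888) = −0.46855c; relative speed 0.46855c.
γ for this relative speed: γ = 1/√(1 − 0.219539) = 1.1319.
Probe Alpha's interval is proper; time dilation gives Δt_B = γΔτ = 1.1319 × 317 s = 358.8 s.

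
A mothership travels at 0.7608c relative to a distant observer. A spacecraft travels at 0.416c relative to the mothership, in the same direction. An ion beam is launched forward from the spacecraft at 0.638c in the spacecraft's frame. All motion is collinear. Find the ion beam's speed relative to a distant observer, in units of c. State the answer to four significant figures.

0.9755c

Compose velocities in two stages. Stage 1 (into S'): u₁ = (0.638+0.416)/(1+0.638×0.416) = 0.83293.
Stage 2 (into S): u = (0.83293+0.7608)/(1+0.83293×0.7608) = 0.97554, so the speed is 0.9755c.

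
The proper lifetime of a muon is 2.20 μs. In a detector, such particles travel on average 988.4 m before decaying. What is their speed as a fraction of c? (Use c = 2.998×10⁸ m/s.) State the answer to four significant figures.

d = βγcτ ⇒ βγ = d/(cτ) = 988.4 m / (659.56 m) = 1.4986.
β = (βγ)/√(1+(βγ)²) = 1.4986/√3.2458 = 0.8318.

0.8318c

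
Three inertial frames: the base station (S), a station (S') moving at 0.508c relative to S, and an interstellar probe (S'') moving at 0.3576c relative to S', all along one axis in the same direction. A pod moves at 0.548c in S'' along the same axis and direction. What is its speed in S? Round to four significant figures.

Apply u = (u'+v)/(1+u'v) twice. Pod in the station frame: (0.548+0.3576)/(1+0.548·0.3576) = 0.9056/1.1959648 = 0.75721c.
That velocity, transformed to the rest frame of the base station: (0.75721+0.508)/(1+0.75721·0.508) = 1.26521/1.38466268 = 0.91373c.

0.9137c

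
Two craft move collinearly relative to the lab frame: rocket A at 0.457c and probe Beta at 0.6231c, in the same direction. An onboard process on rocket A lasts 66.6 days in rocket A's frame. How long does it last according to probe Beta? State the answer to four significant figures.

68.47 days

The velocity of rocket A relative to probe Beta is (0.457 − 0.6231)c / (1 − 0.457×0.6231) = −0.23223c; relative speed 0.23223c.
At |u| = 0.23223c, γ = (1 − 0.0539308)^(−1/2) = 1.0281.
Rocket A's interval is proper; time dilation gives Δt_B = γΔτ = 1.0281 × 66.6 days = 68.47 days.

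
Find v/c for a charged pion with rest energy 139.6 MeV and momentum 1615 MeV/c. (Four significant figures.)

0.9963

pc/(mc²) = 1615/139.6 = 11.569 = βγ = β/√(1−β²).
So β² = x²/(1 + x²) with x = 11.569: x² = 133.842, β² = 133.842/134.842 = 0.992584, β = 0.9963.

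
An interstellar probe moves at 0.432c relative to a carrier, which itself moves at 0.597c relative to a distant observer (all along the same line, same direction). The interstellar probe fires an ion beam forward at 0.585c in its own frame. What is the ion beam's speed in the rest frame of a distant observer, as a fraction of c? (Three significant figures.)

First combine the ion beam and interstellar probe (S''→S'): u₁ = (0.585 + 0.432)/(1 + 0.585×0.432) = 1.017/1.25272 = 0.81183.
Then combine with the carrier (S'→S): u = (0.81183 + 0.597)/(1 + 0.81183×0.597) = 1.40883/1.48466251 = 0.94892.

0.949c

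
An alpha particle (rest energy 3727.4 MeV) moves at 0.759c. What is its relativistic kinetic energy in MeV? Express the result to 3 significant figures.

γ = 1/√(1 − β²) = 1/√(1 − 0.576081) = 1/√0.423919 = 1.53588.
Kinetic energy: K = (γ − 1)mc² = (1.53588 − 1) × 3727.4 MeV = 0.53588 × 3727.4 = 2000 MeV.

2000 MeV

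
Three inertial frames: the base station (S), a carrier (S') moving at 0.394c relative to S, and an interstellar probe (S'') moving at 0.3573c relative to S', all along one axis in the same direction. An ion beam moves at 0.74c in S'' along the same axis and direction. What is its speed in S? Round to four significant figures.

Apply u = (u'+v)/(1+u'v) twice. Ion beam in the carrier frame: (0.74+0.3573)/(1+0.74·0.3573) = 1.0973/1.264402 = 0.86784c.
That velocity, transformed to the rest frame of the base station: (0.86784+0.394)/(1+0.86784·0.394) = 1.26184/1.34192896 = 0.94032c.

0.9403c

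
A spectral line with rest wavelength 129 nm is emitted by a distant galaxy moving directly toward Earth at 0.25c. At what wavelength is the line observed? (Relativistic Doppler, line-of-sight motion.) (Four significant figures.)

Relativistic Doppler for wavelength: λ_obs = λ_src · √((1−β)/(1+β)).
With β = 0.25: factor = √(0.75/1.25) = 0.7746.
λ_obs = 129 × 0.7746 = 99.92 nm.

99.92 nm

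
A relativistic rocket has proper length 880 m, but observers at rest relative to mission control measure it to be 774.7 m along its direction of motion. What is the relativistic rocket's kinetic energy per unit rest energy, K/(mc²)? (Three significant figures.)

From L = L₀/γ: γ = 880/774.7 = 1.13592.
K/(mc²) = γ − 1 = 1.13592 − 1 = 0.136.

0.136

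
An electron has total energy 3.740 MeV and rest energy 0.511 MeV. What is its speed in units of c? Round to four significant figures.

γ = E/(mc²) = 3.740/0.511 = 7.319.
β = √(1 − 1/γ²) = √(1 − 0.0186679) = √0.9813321 = 0.9906.

0.9906c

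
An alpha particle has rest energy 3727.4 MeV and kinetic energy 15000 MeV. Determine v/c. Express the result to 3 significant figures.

0.980

K = (γ−1)mc², so γ = 1 + 15000/3727.4 = 5.0243.
Then v/c = √(1 − γ⁻²) = √(1 − 0.039614) = √0.960386 = 0.980.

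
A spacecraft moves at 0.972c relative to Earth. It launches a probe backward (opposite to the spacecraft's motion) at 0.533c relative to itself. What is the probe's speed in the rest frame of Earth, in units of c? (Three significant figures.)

0.911c

In units of c, u = (u' + v)/(1 + u'v) with u' = −0.533 and v = 0.972.
Numerator: −0.533 + 0.972 = 0.439. Denominator: 1 + (−0.533)(0.972) = 0.481924.
u = 0.439/0.481924 = 0.91093, so the speed is 0.911c.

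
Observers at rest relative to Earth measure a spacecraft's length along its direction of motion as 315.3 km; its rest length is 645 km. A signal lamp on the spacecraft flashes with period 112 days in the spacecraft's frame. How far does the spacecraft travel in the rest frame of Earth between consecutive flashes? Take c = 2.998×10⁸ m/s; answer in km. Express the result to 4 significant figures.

Length contraction gives γ = L₀/L = 645/315.3 = 2.04567.
β = √(1 − 1/γ²) = 0.87237. Lab-frame period = γτ = 2.04567×112 days = 229.12 days. Distance = βc × γτ = 0.87237 × 2.998×10⁸ m/s × 19795968 s = 5.1774×10^15 m = 5.177×10^12 km.

5.177×10^12 km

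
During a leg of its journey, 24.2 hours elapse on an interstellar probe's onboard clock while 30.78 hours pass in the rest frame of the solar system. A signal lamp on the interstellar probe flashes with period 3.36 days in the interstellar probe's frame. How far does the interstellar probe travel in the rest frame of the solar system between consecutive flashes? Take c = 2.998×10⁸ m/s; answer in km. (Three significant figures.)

6.84×10^10 km

γ = Δt/Δτ = 30.78/24.2 = 1.2719.
β = √(1 − 1/γ²) = 0.61794. Lab-frame period = γτ = 1.2719×3.36 days = 4.2736 days. Distance = βc × γτ = 0.61794 × 2.998×10⁸ m/s × 369239.04 s = 6.8405×10^13 m = 6.84×10^10 km.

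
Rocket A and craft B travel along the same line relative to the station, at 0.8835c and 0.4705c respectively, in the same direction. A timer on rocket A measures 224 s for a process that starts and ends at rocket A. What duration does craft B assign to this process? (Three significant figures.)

Speed of rocket A in craft B's frame: u = (v_A − v_B)/(1 − v_A v_B/c²) = (0.8835 − 0.4705)/(1 − 0.8835×0.4705) = 0.413/0.58431325 = 0.70681; |u| = 0.70681c.
At |u| = 0.70681c, γ = (1 − 0.49958)^(−1/2) = 1.4136.
The clock on rocket A records proper time, so craft B measures Δt = γΔτ = 1.4136 × 224 = 317 s.

317 s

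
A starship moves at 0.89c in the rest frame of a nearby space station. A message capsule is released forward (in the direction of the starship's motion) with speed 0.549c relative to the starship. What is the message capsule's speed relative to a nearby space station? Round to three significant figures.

0.967c

In units of c, u = (u' + v)/(1 + u'v) with u' = 0.549 and v = 0.89.
Numerator: 0.549 + 0.89 = 1.439. Denominator: 1 + (0.549)(0.89) = 1.48861.
u = 1.439/1.48861 = 0.96667, so the speed is 0.967c.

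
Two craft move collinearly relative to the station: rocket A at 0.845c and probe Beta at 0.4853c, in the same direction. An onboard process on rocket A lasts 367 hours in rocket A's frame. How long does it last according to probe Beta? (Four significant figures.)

Transform rocket A's velocity into probe Beta's frame: (0.845 − 0.4853)/(1 − 0.845·0.4853) = 0.3597/0.5899215, so the relative speed is 0.60974c.
γ for this relative speed: γ = 1/√(1 − 0.371783) = 1.2617.
The clock on rocket A records proper time, so probe Beta measures Δt = γΔτ = 1.2617 × 367 = 463.0 hours.

463.0 hours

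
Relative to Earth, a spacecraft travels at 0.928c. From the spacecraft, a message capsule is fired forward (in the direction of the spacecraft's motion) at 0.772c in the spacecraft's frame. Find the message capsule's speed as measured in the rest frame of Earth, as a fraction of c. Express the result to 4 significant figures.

0.9904c

In units of c, u = (u' + v)/(1 + u'v) with u' = 0.772 and v = 0.928.
Numerator: 0.772 + 0.928 = 1.7. Denominator: 1 + (0.772)(0.928) = 1.716416.
u = 1.7/1.716416 = 0.99044, so the speed is 0.9904c.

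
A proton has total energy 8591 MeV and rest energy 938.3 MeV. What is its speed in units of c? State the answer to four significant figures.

Total energy E = γmc² gives γ = 8591/938.3 = 9.1559.
Hence β = √(1 − 1/γ²) = √(1 − 0.0119288) = √0.9880712 = 0.9940.

0.9940c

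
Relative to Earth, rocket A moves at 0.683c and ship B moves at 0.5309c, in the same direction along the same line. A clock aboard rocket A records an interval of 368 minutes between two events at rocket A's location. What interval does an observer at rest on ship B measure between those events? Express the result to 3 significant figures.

379 minutes

Speed of rocket A in ship B's frame: u = (v_A − v_B)/(1 − v_A v_B/c²) = (0.683 − 0.5309)/(1 − 0.683×0.5309) = 0.1521/0.6373953 = 0.23863; |u| = 0.23863c.
At |u| = 0.23863c, γ = (1 − 0.0569443)^(−1/2) = 1.0297.
Rocket A's interval is proper; time dilation gives Δt_B = γΔτ = 1.0297 × 368 minutes = 379 minutes.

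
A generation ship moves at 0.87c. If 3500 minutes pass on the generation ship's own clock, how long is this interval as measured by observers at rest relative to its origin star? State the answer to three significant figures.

7100 minutes

γ = 1/√(1 − β²) = 1/√(1 − 0.7569) = 1/√0.2431 = 1/0.493052 = 2.0282.
The onboard clock measures proper time, so the interval in the rest frame of its origin star is dilated: Δt = γ·Δτ = 2.0282 × 3500 minutes = 7100 minutes.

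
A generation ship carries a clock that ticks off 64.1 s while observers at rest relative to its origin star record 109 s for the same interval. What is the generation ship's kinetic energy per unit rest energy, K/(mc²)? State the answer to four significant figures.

0.7005

From Δt = γΔτ: γ = 109/64.1 = 1.70047.
K/(mc²) = γ − 1 = 1.70047 − 1 = 0.7005.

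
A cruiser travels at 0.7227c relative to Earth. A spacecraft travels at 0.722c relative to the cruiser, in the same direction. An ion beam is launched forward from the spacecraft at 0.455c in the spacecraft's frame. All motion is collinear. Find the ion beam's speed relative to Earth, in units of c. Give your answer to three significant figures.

Compose velocities in two stages. Stage 1 (into S'): u₁ = (0.455+0.722)/(1+0.455×0.722) = 0.88595.
Stage 2 (into S): u = (0.88595+0.7227)/(1+0.88595×0.7227) = 0.98072, so the speed is 0.981c.

0.981c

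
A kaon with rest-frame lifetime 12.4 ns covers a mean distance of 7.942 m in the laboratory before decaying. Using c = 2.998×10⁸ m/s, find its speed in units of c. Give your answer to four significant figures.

d = βγcτ ⇒ βγ = d/(cτ) = 7.942 m / (3.71752 m) = 2.1364.
β = (βγ)/√(1+(βγ)²) = 2.1364/√5.5642 = 0.9057.

0.9057c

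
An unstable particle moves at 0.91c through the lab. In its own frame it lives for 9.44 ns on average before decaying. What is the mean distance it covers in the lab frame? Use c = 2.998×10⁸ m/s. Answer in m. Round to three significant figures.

γ = 1/√(1 − β²) = 1/√(1 − 0.8281) = 1/√0.1719 = 1/0.414608 = 2.4119.
Lab-frame lifetime: Δt = γτ = 2.4119 × 9.44 ns = 22.768 ns.
Distance: d = vΔt = 0.91 × 2.998×10⁸ m/s × 2.2768×10^-8 s = 6.21 m.

6.21 m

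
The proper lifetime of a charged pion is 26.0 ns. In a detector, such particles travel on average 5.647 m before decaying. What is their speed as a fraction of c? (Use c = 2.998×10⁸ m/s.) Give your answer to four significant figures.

d = βγcτ ⇒ βγ = d/(cτ) = 5.647 m / (7.7948 m) = 0.72446.
β = (βγ)/√(1+(βγ)²) = 0.72446/√1.524842 = 0.5867.

0.5867c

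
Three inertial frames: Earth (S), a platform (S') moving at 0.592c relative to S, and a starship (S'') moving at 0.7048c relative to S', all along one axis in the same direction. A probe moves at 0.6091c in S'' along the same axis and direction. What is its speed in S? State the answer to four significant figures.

Compose velocities in two stages. Stage 1 (into S'): u₁ = (0.6091+0.7048)/(1+0.6091×0.7048) = 0.91927.
Stage 2 (into S): u = (0.91927+0.592)/(1+0.91927×0.592) = 0.97867, so the speed is 0.9787c.

0.9787c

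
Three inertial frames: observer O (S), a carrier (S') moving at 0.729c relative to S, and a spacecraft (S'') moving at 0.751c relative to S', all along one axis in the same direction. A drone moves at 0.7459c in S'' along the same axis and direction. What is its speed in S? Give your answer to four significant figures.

Apply u = (u'+v)/(1+u'v) twice. Drone in the carrier frame: (0.7459+0.751)/(1+0.7459·0.751) = 1.4969/1.5601709 = 0.95945c.
That velocity, transformed to the rest frame of observer O: (0.95945+0.729)/(1+0.95945·0.729) = 1.68845/1.69943905 = 0.99353c.

0.9935c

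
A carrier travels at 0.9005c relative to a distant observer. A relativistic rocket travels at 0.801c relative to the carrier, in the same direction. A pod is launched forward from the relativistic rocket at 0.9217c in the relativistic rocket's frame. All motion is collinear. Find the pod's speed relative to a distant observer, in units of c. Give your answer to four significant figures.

0.9995c

Apply u = (u'+v)/(1+u'v) twice. Pod in the carrier frame: (0.9217+0.801)/(1+0.9217·0.801) = 1.7227/1.7382817 = 0.99104c.
That velocity, transformed to the rest frame of a distant observer: (0.99104+0.9005)/(1+0.99104·0.9005) = 1.89154/1.89243152 = 0.99953c.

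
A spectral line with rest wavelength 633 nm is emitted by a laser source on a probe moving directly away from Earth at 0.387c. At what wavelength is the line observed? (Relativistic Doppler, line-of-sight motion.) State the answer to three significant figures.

Relativistic Doppler for wavelength: λ_obs = λ_src · √((1+β)/(1−β)).
With β = 0.387: factor = √(1.387/0.613) = 1.5042.
λ_obs = 633 × 1.5042 = 952 nm.

952 nm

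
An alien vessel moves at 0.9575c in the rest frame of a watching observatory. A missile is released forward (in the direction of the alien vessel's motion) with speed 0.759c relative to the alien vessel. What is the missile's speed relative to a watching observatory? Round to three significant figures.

In units of c, u = (u' + v)/(1 + u'v) with u' = 0.759 and v = 0.9575.
Numerator: 0.759 + 0.9575 = 1.7165. Denominator: 1 + (0.759)(0.9575) = 1.7267425.
u = 1.7165/1.7267425 = 0.99407, so the speed is 0.994c.

0.994c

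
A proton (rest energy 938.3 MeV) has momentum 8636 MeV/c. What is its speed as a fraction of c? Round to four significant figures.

pc/(mc²) = 8636/938.3 = 9.2039 = βγ = β/√(1−β²).
So β² = x²/(1 + x²) with x = 9.2039: x² = 84.7118, β² = 84.7118/85.7118 = 0.988333, β = 0.9941.

0.9941c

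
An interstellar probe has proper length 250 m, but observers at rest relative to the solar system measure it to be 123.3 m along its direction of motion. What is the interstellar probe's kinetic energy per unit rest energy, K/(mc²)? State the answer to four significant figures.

Length contraction gives γ = L₀/L = 250/123.3 = 2.02758.
K/(mc²) = γ − 1 = 2.02758 − 1 = 1.028.

1.028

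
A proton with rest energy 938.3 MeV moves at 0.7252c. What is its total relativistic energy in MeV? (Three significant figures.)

1360 MeV

Lorentz factor: γ = (1 − 0.52591504)^(−1/2) = 1.4524.
Total energy: E = γmc² = 1.4524 × 938.3 MeV = 1360 MeV.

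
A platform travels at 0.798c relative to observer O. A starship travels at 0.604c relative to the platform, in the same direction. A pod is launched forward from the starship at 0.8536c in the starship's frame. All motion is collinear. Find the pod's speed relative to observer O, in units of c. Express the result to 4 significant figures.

0.9956c

First combine the pod and starship (S''→S'): u₁ = (0.8536 + 0.604)/(1 + 0.8536×0.604) = 1.4576/1.5155744 = 0.96175.
Then combine with the platform (S'→S): u = (0.96175 + 0.798)/(1 + 0.96175×0.798) = 1.75975/1.7674765 = 0.99563.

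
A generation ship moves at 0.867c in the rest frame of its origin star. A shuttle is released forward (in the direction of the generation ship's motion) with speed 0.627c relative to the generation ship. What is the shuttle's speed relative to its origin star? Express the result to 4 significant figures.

Relativistic velocity addition: u = (u' + v)/(1 + u'v/c²), with u' = 0.627c and v = 0.867c.
Numerator: 0.627 + 0.867 = 1.494. Denominator: 1 + (0.627)(0.867) = 1.543609.
u = 1.494/1.543609 = 0.96786, so the speed is 0.9679c.

0.9679c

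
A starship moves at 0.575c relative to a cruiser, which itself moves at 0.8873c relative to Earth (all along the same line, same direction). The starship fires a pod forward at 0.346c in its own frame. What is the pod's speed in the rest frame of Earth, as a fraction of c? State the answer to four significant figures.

0.9845c

Compose velocities in two stages. Stage 1 (into S'): u₁ = (0.346+0.575)/(1+0.346×0.575) = 0.76817.
Stage 2 (into S): u = (0.76817+0.8873)/(1+0.76817×0.8873) = 0.98446, so the speed is 0.9845c.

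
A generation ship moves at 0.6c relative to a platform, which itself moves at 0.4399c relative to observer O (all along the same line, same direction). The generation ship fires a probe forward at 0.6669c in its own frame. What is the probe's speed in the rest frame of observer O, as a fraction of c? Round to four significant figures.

Compose velocities in two stages. Stage 1 (into S'): u₁ = (0.6669+0.6)/(1+0.6669×0.6) = 0.90484.
Stage 2 (into S): u = (0.90484+0.4399)/(1+0.90484×0.4399) = 0.96188, so the speed is 0.9619c.

0.9619c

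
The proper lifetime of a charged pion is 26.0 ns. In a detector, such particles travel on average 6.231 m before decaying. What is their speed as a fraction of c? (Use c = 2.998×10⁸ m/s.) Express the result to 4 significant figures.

0.6244c

d = βγcτ ⇒ βγ = d/(cτ) = 6.231 m / (7.7948 m) = 0.79938.
β = (βγ)/√(1+(βγ)²) = 0.79938/√1.639008 = 0.6244.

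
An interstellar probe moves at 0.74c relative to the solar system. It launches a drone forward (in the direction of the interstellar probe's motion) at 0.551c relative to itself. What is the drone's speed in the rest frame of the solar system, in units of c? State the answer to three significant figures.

In units of c, u = (u' + v)/(1 + u'v) with u' = 0.551 and v = 0.74.
Numerator: 0.551 + 0.74 = 1.291. Denominator: 1 + (0.551)(0.74) = 1.40774.
u = 1.291/1.40774 = 0.91707, so the speed is 0.917c.

0.917c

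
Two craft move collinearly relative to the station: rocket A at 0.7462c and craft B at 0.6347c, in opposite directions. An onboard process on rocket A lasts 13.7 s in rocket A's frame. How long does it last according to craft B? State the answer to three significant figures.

The velocity of rocket A relative to craft B is (0.7462 + 0.6347)c / (1 + 0.7462×0.6347) = 0.93708c; relative speed 0.93708c.
At |u| = 0.93708c, γ = (1 − 0.878119)^(−1/2) = 2.8644.
Rocket A's interval is proper; time dilation gives Δt_B = γΔτ = 2.8644 × 13.7 s = 39.2 s.

39.2 s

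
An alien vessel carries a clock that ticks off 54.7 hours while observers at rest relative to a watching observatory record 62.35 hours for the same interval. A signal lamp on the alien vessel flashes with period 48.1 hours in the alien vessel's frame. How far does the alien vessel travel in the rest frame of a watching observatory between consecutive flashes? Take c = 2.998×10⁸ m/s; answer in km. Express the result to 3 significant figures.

The time-dilation ratio gives γ = 62.35/54.7 = 1.13985.
β = √(1 − 1/γ²) = 0.47993. Lab-frame period = γτ = 1.13985×48.1 hours = 54.827 hours. Distance = βc × γτ = 0.47993 × 2.998×10⁸ m/s × 197377.2 s = 2.8399×10^13 m = 2.84×10^10 km.

2.84×10^10 km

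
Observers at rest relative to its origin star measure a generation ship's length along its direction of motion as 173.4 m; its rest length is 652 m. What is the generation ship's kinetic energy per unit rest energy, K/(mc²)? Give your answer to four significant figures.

2.760

Length contraction gives γ = L₀/L = 652/173.4 = 3.76009.
K/(mc²) = γ − 1 = 3.76009 − 1 = 2.760.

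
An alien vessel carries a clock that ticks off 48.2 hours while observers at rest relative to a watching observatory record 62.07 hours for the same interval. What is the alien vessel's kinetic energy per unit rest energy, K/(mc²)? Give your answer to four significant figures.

0.2878

The time-dilation ratio gives γ = 62.07/48.2 = 1.28776.
Since K = (γ−1)mc², K/(mc²) = 1.28776 − 1 = 0.2878.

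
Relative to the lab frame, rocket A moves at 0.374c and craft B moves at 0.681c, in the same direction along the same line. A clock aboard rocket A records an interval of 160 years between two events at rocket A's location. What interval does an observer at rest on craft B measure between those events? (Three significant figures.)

176 years

The velocity of rocket A relative to craft B is (0.374 − 0.681)c / (1 − 0.374×0.681) = −0.41191c; relative speed 0.41191c.
γ for this relative speed: γ = 1/√(1 − 0.16967) = 1.0974.
The clock on rocket A records proper time, so craft B measures Δt = γΔτ = 1.0974 × 160 = 176 years.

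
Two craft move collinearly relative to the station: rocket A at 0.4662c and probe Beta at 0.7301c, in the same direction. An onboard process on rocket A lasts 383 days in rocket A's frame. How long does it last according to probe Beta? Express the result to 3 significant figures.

418 days

Transform rocket A's velocity into probe Beta's frame: (0.4662 − 0.7301)/(1 − 0.4662·0.7301) = −0.2639/0.65962738, so the relative speed is 0.40007c.
γ for this relative speed: γ = 1/√(1 − 0.160056) = 1.0911.
The clock on rocket A records proper time, so probe Beta measures Δt = γΔτ = 1.0911 × 383 = 418 days.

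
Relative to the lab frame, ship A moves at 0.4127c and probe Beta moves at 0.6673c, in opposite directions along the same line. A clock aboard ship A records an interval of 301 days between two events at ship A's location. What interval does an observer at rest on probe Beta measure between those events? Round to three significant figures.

566 days

The velocity of ship A relative to probe Beta is (0.4127 + 0.6673)c / (1 + 0.4127×0.6673) = 0.8468c; relative speed 0.8468c.
At |u| = 0.8468c, γ = (1 − 0.71707)^(−1/2) = 1.88.
The clock on ship A records proper time, so probe Beta measures Δt = γΔτ = 1.88 × 301 = 566 days.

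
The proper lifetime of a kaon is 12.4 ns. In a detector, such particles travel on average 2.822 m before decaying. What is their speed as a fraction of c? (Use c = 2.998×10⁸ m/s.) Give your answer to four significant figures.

0.6046c

Lab distance = (lab lifetime)·v = γτ·βc, so βγ = d/(cτ) = 2.822/(2.998×10⁸ × 1.240×10^-8) = 0.75911.
With βγ = 0.75911: γ² = 1 + (βγ)² = 1.576248, and β = (βγ)/γ = 0.75911/1.25549 = 0.6046.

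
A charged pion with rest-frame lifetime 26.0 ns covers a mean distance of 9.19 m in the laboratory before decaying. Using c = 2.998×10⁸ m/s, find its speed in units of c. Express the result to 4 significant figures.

0.7626c

Let x = d/(cτ) = 9.190 m / (2.998×10⁸ m/s × 2.600×10^-8 s) = 1.179. Since d = βγcτ, x = βγ = β/√(1−β²).
Solving: β² = x²/(1+x²) = 1.39004/2.39004 = 0.581597, so β = 0.7626.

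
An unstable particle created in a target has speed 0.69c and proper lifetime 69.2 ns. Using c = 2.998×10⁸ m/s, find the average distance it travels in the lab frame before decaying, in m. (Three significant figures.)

With β = 0.69, γ = 1/√(1 − 0.69²) = 1/√0.5239 = 1.3816.
Lab-frame lifetime: Δt = γτ = 1.3816 × 69.2 ns = 95.607 ns.
Distance: d = vΔt = 0.69 × 2.998×10⁸ m/s × 9.5607×10^-8 s = 19.8 m.

19.8 m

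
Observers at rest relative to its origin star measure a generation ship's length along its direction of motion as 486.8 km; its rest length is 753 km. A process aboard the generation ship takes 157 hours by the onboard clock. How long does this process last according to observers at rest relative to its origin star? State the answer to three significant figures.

243 hours

Length contraction gives γ = L₀/L = 753/486.8 = 1.54684.
The same γ dilates the second interval: 1.54684 × 157 hours = 243 hours.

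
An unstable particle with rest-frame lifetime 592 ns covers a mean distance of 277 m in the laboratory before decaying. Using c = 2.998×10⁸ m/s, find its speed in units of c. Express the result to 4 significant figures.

0.8420c

Lab distance = (lab lifetime)·v = γτ·βc, so βγ = d/(cτ) = 277.0/(2.998×10⁸ × 5.920×10^-7) = 1.5607.
With βγ = 1.5607: γ² = 1 + (βγ)² = 3.43578, and β = (βγ)/γ = 1.5607/1.85359 = 0.8420.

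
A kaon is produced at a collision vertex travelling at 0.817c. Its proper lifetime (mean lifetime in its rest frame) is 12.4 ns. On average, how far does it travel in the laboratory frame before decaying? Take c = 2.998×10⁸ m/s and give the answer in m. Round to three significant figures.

5.27 m

γ = 1/√(1 − β²) = 1/√(1 − 0.667489) = 1/√0.332511 = 1/0.576638 = 1.7342.
Lab-frame lifetime: Δt = γτ = 1.7342 × 12.4 ns = 21.504 ns.
Distance: d = vΔt = 0.817 × 2.998×10⁸ m/s × 2.1504×10^-8 s = 5.27 m.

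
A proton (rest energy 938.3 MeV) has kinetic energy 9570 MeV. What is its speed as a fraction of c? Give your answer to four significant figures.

K = (γ−1)mc², so γ = 1 + 9570/938.3 = 11.199.
Then v/c = √(1 − γ⁻²) = √(1 − 0.00797336) = √0.99202664 = 0.9960.

0.9960c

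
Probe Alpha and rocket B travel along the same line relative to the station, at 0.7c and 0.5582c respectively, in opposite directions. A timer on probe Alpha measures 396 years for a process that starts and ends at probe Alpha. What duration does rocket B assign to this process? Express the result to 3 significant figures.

929 years

Speed of probe Alpha in rocket B's frame: u = (v_A + v_B)/(1 + v_A v_B/c²) = (0.7 + 0.5582)/(1 + 0.7×0.5582) = 1.2582/1.39074 = 0.9047; |u| = 0.9047c.
At |u| = 0.9047c, γ = (1 − 0.818482)^(−1/2) = 2.3471.
The clock on probe Alpha records proper time, so rocket B measures Δt = γΔτ = 2.3471 × 396 = 929 years.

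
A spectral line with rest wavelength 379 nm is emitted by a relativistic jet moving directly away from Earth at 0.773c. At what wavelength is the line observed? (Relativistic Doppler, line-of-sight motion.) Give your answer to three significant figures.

1060 nm

Relativistic Doppler for wavelength: λ_obs = λ_src · √((1+β)/(1−β)).
With β = 0.773: factor = √(1.773/0.227) = 2.7947.
λ_obs = 379 × 2.7947 = 1060 nm.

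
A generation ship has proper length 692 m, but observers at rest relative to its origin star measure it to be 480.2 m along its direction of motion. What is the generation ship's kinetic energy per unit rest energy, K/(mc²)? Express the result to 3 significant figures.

0.441

Length contraction gives γ = L₀/L = 692/480.2 = 1.44107.
Since K = (γ−1)mc², K/(mc²) = 1.44107 − 1 = 0.441.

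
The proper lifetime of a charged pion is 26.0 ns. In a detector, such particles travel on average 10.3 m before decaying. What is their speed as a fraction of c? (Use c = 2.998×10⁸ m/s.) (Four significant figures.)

0.7974c

d = βγcτ ⇒ βγ = d/(cτ) = 10.30 m / (7.7948 m) = 1.3214.
β = (βγ)/√(1+(βγ)²) = 1.3214/√2.7461 = 0.7974.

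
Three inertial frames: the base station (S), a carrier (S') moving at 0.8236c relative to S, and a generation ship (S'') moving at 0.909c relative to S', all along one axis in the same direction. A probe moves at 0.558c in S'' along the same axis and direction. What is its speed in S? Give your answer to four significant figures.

0.9974c

Compose velocities in two stages. Stage 1 (into S'): u₁ = (0.558+0.909)/(1+0.558×0.909) = 0.97331.
Stage 2 (into S): u = (0.97331+0.8236)/(1+0.97331×0.8236) = 0.99739, so the speed is 0.9974c.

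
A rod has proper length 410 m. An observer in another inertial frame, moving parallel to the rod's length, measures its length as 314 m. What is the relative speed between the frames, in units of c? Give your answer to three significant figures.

Length contraction gives γ = L₀/L = 410/314 = 1.3057.
β = √(1 − 1/γ²) = √0.413439 = 0.643.

0.643c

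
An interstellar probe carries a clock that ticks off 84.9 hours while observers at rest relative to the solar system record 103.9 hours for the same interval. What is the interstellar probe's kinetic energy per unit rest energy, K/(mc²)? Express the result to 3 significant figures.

0.224

γ = Δt/Δτ = 103.9/84.9 = 1.22379.
Since K = (γ−1)mc², K/(mc²) = 1.22379 − 1 = 0.224.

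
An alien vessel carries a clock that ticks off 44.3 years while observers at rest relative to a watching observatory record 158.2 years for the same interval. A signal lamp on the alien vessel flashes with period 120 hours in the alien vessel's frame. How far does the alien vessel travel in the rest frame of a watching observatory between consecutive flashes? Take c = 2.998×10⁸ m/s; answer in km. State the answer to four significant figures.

From Δt = γΔτ: γ = 158.2/44.3 = 3.57111.
β = √(1 − 1/γ²) = 0.95999. Lab-frame period = γτ = 3.57111×120 hours = 428.53 hours. Distance = βc × γτ = 0.95999 × 2.998×10⁸ m/s × 1542708 s = 4.4400×10^14 m = 4.440×10^11 km.

4.440×10^11 km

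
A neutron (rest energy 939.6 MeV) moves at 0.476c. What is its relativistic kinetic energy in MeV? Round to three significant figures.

γ = 1/√(1 − β²) = 1/√(1 − 0.226576) = 1/√0.773424 = 1/0.879445 = 1.13708.
Kinetic energy: K = (γ − 1)mc² = (1.13708 − 1) × 939.6 MeV = 0.13708 × 939.6 = 129 MeV.

129 MeV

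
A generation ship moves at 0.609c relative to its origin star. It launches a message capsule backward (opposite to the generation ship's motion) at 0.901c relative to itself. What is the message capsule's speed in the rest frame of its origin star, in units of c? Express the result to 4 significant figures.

Relativistic velocity addition: u = (u' + v)/(1 + u'v/c²), with u' = −0.901c and v = 0.609c.
Numerator: −0.901 + 0.609 = −0.292. Denominator: 1 + (−0.901)(0.609) = 0.451291.
u = −0.292/0.451291 = −0.64703, so the speed is 0.6470c.

0.6470c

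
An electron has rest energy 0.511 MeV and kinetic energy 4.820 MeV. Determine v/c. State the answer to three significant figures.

γ = 1 + K/(mc²) = 1 + 4.820/0.511 = 10.432.
β = √(1 − 1/γ²) = √(1 − 0.00918893) = √0.99081107 = 0.995.

0.995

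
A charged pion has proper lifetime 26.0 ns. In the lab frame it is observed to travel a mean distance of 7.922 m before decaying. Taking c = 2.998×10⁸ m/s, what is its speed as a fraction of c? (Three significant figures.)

Let x = d/(cτ) = 7.922 m / (2.998×10⁸ m/s × 2.600×10^-8 s) = 1.0163. Since d = βγcτ, x = βγ = β/√(1−β²).
Solving: β² = x²/(1+x²) = 1.03287/2.03287 = 0.508085, so β = 0.713.

0.713c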